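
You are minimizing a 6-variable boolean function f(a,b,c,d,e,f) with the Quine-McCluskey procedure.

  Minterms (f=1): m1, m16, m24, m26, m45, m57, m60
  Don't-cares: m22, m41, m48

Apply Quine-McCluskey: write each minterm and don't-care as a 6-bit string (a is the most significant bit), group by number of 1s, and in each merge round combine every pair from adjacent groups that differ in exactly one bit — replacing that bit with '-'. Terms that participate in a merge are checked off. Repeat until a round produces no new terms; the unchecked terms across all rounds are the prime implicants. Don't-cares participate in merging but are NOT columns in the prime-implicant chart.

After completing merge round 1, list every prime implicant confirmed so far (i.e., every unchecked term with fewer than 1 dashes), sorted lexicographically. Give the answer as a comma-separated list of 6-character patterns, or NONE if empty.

size-2^0 implicants → 000001  010000(✓)  010110  011000(✓)  011010(✓)  101001(✓)  101101(✓)  110000(✓)  111001(✓)  111100
size-2^1 implicants → -10000  01-000  0110-0  1-1001  101-01
Unchecked terms (primes): -10000, 000001, 01-000, 010110, 0110-0, 1-1001, 101-01, 111100

000001, 010110, 111100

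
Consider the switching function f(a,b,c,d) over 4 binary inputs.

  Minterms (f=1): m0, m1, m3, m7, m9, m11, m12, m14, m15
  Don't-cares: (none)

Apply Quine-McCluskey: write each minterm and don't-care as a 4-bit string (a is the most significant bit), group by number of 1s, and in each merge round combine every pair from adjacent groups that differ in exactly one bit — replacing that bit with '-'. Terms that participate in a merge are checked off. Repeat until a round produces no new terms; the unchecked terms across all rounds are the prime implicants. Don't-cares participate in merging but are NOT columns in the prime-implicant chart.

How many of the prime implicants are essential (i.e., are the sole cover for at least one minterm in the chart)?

size-2^0 implicants → 0000(✓)  0001(✓)  0011(✓)  0111(✓)  1001(✓)  1011(✓)  1100(✓)  1110(✓)  1111(✓)
size-2^1 implicants → -001(✓)  -011(✓)  -111(✓)  0-11(✓)  00-1(✓)  000-  1-11(✓)  10-1(✓)  11-0  111-
size-2^2 implicants → --11  -0-1
Unchecked terms (primes): --11, -0-1, 000-, 11-0, 111-
Minterm coverage:
  m0 ⊆ 000- [E]
  m1 ⊆ -0-1,000-
  m3 ⊆ --11,-0-1
  m7 ⊆ --11 [E]
  m9 ⊆ -0-1 [E]
  m11 ⊆ --11,-0-1
  m12 ⊆ 11-0 [E]
  m14 ⊆ 11-0,111-
  m15 ⊆ --11,111-
E = {--11, -0-1, 000-, 11-0}

4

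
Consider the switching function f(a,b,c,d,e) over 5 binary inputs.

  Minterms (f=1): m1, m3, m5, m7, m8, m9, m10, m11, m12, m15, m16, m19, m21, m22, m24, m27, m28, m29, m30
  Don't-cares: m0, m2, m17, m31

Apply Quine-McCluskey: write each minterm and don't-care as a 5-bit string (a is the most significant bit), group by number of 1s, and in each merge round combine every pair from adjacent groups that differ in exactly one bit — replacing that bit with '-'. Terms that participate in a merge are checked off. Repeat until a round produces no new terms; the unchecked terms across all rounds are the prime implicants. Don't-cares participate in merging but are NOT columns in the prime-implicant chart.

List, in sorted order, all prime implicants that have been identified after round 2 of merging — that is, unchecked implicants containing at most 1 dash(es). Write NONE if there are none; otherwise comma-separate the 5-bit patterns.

size-2^0 implicants → 00000(✓)  00001(✓)  00010(✓)  00011(✓)  00101(✓)  00111(✓)  01000(✓)  01001(✓)  01010(✓)  01011(✓)  01100(✓)  01111(✓)  10000(✓)  10001(✓)  10011(✓)  10101(✓)  10110(✓)  11000(✓)  11011(✓)  11100(✓)  11101(✓)  11110(✓)  11111(✓)
size-2^1 implicants → -0000(✓)  -0001(✓)  -0011(✓)  -0101(✓)  -1000(✓)  -1011(✓)  -1100(✓)  -1111(✓)  0-000(✓)  0-001(✓)  0-010(✓)  0-011(✓)  0-111(✓)  00-01(✓)  00-11(✓)  000-0(✓)  000-1(✓)  0000-(✓)  0001-(✓)  001-1(✓)  01-00(✓)  01-11(✓)  010-0(✓)  010-1(✓)  0100-(✓)  0101-(✓)  1-000(✓)  1-011(✓)  1-101  1-110  10-01(✓)  100-1(✓)  1000-(✓)  11-00(✓)  11-11(✓)  111-0(✓)  111-1(✓)  1110-(✓)  1111-(✓)
size-2^2 implicants → --000  --011  -0-01  -00-1  -000-  -1-00  -1-11  0--11  0-0-0(✓)  0-0-1(✓)  0-00-(✓)  0-01-(✓)  00--1  000--(✓)  010--(✓)  111--
size-2^3 implicants → 0-0--
Unchecked terms (primes): --000, --011, -0-01, -00-1, -000-, -1-00, -1-11, 0--11, 0-0--, 00--1, 1-101, 1-110, 111--

1-101, 1-110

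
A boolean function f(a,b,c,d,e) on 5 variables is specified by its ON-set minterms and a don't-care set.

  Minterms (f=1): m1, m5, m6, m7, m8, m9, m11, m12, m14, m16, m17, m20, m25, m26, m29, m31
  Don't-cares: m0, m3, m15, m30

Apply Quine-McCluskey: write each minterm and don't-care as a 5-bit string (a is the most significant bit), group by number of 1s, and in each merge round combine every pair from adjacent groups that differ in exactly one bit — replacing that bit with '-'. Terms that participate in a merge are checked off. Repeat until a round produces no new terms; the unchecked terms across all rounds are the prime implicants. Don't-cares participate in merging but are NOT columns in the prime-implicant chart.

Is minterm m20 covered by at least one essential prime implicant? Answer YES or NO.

size-2^0 implicants → 00000(✓)  00001(✓)  00011(✓)  00101(✓)  00110(✓)  00111(✓)  01000(✓)  01001(✓)  01011(✓)  01100(✓)  01110(✓)  01111(✓)  10000(✓)  10001(✓)  10100(✓)  11001(✓)  11010(✓)  11101(✓)  11110(✓)  11111(✓)
size-2^1 implicants → -0000(✓)  -0001(✓)  -1001(✓)  -1110(✓)  -1111(✓)  0-000(✓)  0-001(✓)  0-011(✓)  0-110(✓)  0-111(✓)  00-01(✓)  00-11(✓)  000-1(✓)  0000-(✓)  001-1(✓)  0011-(✓)  01-00  01-11(✓)  010-1(✓)  0100-(✓)  011-0  0111-(✓)  1-001(✓)  10-00  1000-(✓)  11-01  11-10  111-1  1111-(✓)
size-2^2 implicants → --001  -000-  -111-  0--11  0-0-1  0-00-  0-11-  00--1
Unchecked terms (primes): --001, -000-, -111-, 0--11, 0-0-1, 0-00-, 0-11-, 00--1, 01-00, 011-0, 10-00, 11-01, 11-10, 111-1
Minterm coverage:
  m1 ⊆ --001,-000-,0-0-1,0-00-,00--1
  m5 ⊆ 00--1 [E]
  m6 ⊆ 0-11- [E]
  m7 ⊆ 0--11,0-11-,00--1
  m8 ⊆ 0-00-,01-00
  m9 ⊆ --001,0-0-1,0-00-
  m11 ⊆ 0--11,0-0-1
  m12 ⊆ 01-00,011-0
  m14 ⊆ -111-,0-11-,011-0
  m16 ⊆ -000-,10-00
  m17 ⊆ --001,-000-
  m20 ⊆ 10-00 [E]
  m25 ⊆ --001,11-01
  m26 ⊆ 11-10 [E]
  m29 ⊆ 11-01,111-1
  m31 ⊆ -111-,111-1
E = {0-11-, 00--1, 10-00, 11-10}

YES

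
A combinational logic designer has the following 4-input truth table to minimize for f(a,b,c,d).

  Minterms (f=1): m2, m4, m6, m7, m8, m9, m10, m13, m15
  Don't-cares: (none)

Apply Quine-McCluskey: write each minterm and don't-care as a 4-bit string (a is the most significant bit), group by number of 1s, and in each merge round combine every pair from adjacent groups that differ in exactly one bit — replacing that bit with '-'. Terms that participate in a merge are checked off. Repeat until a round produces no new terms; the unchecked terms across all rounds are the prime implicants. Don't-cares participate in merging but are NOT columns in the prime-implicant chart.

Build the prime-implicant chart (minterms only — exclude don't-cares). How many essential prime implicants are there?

size-2^0 implicants → 0010(✓)  0100(✓)  0110(✓)  0111(✓)  1000(✓)  1001(✓)  1010(✓)  1101(✓)  1111(✓)
size-2^1 implicants → -010  -111  0-10  01-0  011-  1-01  10-0  100-  11-1
Unchecked terms (primes): -010, -111, 0-10, 01-0, 011-, 1-01, 10-0, 100-, 11-1
Minterm coverage:
  m2 ⊆ -010,0-10
  m4 ⊆ 01-0 [E]
  m6 ⊆ 0-10,01-0,011-
  m7 ⊆ -111,011-
  m8 ⊆ 10-0,100-
  m9 ⊆ 1-01,100-
  m10 ⊆ -010,10-0
  m13 ⊆ 1-01,11-1
  m15 ⊆ -111,11-1
E = {01-0}

1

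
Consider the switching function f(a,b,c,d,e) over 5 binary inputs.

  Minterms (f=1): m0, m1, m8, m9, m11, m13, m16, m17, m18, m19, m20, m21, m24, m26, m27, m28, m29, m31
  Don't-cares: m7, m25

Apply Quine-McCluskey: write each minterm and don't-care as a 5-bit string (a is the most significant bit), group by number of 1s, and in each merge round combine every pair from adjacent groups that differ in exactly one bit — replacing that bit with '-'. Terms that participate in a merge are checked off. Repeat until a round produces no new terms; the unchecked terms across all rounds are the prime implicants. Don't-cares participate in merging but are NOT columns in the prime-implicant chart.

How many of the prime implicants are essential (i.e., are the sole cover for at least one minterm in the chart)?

[col 0] 00000*, 00001*, 00111, 01000*, 01001*, 01011*, 01101*, 10000*, 10001*, 10010*, 10011*, 10100*, 10101*, 11000*, 11001*, 11010*, 11011*, 11100*, 11101*, 11111*
[col 1] -0000*, -0001*, -1000*, -1001*, -1011*, -1101*, 0-000*, 0-001*, 0000-*, 01-01*, 010-1*, 0100-*, 1-000*, 1-001*, 1-010*, 1-011*, 1-100*, 1-101*, 10-00*, 10-01*, 100-0*, 100-1*, 1000-*, 1001-*, 1010-*, 11-00*, 11-01*, 11-11*, 110-0*, 110-1*, 1100-*, 1101-*, 111-1*, 1110-*
[col 2] --000*, --001*, -000-*, -1-01, -10-1, -100-*, 0-00-*, 1--00*, 1--01*, 1-0-0*, 1-0-1*, 1-00-*, 1-01-*, 1-10-*, 10-0-*, 100--*, 11--1, 11-0-*, 110--*
[col 3] --00-, 1--0-, 1-0--
Prime implicants: --00-, -1-01, -10-1, 00111, 1--0-, 1-0--, 11--1
PI chart (minterm → PIs covering it):
  0 | --00-  (sole → essential)
  1 | --00-  (sole → essential)
  8 | --00-  (sole → essential)
  9 | --00-,-1-01,-10-1
  11 | -10-1  (sole → essential)
  13 | -1-01  (sole → essential)
  16 | --00-,1--0-,1-0--
  17 | --00-,1--0-,1-0--
  18 | 1-0--  (sole → essential)
  19 | 1-0--  (sole → essential)
  20 | 1--0-  (sole → essential)
  21 | 1--0-  (sole → essential)
  24 | --00-,1--0-,1-0--
  26 | 1-0--  (sole → essential)
  27 | -10-1,1-0--,11--1
  28 | 1--0-  (sole → essential)
  29 | -1-01,1--0-,11--1
  31 | 11--1  (sole → essential)
Essential prime implicants: --00-, -1-01, -10-1, 1--0-, 1-0--, 11--1

6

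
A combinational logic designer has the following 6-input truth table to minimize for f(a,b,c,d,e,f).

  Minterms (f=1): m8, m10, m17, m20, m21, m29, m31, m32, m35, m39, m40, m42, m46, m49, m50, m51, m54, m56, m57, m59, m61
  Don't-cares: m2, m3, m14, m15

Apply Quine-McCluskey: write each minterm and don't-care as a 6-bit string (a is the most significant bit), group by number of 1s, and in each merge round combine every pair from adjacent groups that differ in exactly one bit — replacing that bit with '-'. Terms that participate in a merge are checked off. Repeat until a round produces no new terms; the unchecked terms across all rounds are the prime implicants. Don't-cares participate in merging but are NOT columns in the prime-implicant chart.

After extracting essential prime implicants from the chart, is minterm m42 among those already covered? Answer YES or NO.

YES

[col 0] 000010*, 000011*, 001000*, 001010*, 001110*, 001111*, 010001*, 010100*, 010101*, 011101*, 011111*, 100000*, 100011*, 100111*, 101000*, 101010*, 101110*, 110001*, 110010*, 110011*, 110110*, 111000*, 111001*, 111011*, 111101*
[col 1] -00011, -01000*, -01010*, -01110*, -10001, -11101, 0-1111, 00-010, 00001-, 001-10*, 0010-0*, 00111-, 01-101, 010-01, 01010-, 0111-1, 1-0011, 1-1000, 10-000, 100-11, 101-10*, 1010-0*, 11-001*, 11-011*, 110-10, 1100-1*, 11001-, 111-01, 1110-1*, 11100-
[col 2] -01-10, -010-0, 11-0-1
Prime implicants: -00011, -01-10, -010-0, -10001, -11101, 0-1111, 00-010, 00001-, 00111-, 01-101, 010-01, 01010-, 0111-1, 1-0011, 1-1000, 10-000, 100-11, 11-0-1, 110-10, 11001-, 111-01, 11100-
PI chart (minterm → PIs covering it):
  8 | -010-0  (sole → essential)
  10 | -01-10,-010-0,00-010
  17 | -10001,010-01
  20 | 01010-  (sole → essential)
  21 | 01-101,010-01,01010-
  29 | -11101,01-101,0111-1
  31 | 0-1111,0111-1
  32 | 10-000  (sole → essential)
  35 | -00011,1-0011,100-11
  39 | 100-11  (sole → essential)
  40 | -010-0,1-1000,10-000
  42 | -01-10,-010-0
  46 | -01-10  (sole → essential)
  49 | -10001,11-0-1
  50 | 110-10,11001-
  51 | 1-0011,11-0-1,11001-
  54 | 110-10  (sole → essential)
  56 | 1-1000,11100-
  57 | 11-0-1,111-01,11100-
  59 | 11-0-1  (sole → essential)
  61 | -11101,111-01
Essential prime implicants: -01-10, -010-0, 01010-, 10-000, 100-11, 11-0-1, 110-10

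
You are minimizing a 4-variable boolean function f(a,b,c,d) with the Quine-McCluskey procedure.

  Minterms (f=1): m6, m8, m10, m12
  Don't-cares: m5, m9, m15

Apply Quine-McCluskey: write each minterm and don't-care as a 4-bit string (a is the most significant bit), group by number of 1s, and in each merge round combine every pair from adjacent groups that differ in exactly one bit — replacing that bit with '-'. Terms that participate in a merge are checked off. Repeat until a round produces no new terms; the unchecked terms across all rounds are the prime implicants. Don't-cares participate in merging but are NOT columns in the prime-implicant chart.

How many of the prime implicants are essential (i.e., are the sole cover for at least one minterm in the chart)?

size-2^0 implicants → 0101  0110  1000(✓)  1001(✓)  1010(✓)  1100(✓)  1111
size-2^1 implicants → 1-00  10-0  100-
Unchecked terms (primes): 0101, 0110, 1-00, 10-0, 100-, 1111
Minterm coverage:
  m6 ⊆ 0110 [E]
  m8 ⊆ 1-00,10-0,100-
  m10 ⊆ 10-0 [E]
  m12 ⊆ 1-00 [E]
E = {0110, 1-00, 10-0}

3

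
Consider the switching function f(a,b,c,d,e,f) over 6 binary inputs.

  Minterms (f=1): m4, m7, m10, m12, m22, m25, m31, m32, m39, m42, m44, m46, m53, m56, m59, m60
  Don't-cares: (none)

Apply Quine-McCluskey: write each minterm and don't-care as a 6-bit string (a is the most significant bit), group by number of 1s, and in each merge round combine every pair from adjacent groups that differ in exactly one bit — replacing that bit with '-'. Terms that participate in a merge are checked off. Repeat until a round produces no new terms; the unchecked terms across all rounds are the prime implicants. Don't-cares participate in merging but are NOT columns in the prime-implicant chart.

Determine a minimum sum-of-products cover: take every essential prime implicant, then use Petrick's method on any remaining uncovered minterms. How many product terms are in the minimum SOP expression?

11

Round 0: 000100✓ 000111✓ 001010✓ 001100✓ 010110 011001 011111 100000 100111✓ 101010✓ 101100✓ 101110✓ 110101 111000✓ 111011 111100✓
Round 1: -00111 -01010 -01100 00-100 1-1100 101-10 1011-0 111-00
PIs = {-00111, -01010, -01100, 00-100, 010110, 011001, 011111, 1-1100, 100000, 101-10, 1011-0, 110101, 111-00, 111011}
Coverage chart:
  m4: 00-100 ←essential
  m7: -00111 ←essential
  m10: -01010 ←essential
  m12: -01100,00-100
  m22: 010110 ←essential
  m25: 011001 ←essential
  m31: 011111 ←essential
  m32: 100000 ←essential
  m39: -00111 ←essential
  m42: -01010,101-10
  m44: -01100,1-1100,1011-0
  m46: 101-10,1011-0
  m53: 110101 ←essential
  m56: 111-00 ←essential
  m59: 111011 ←essential
  m60: 1-1100,111-00
Essential: -00111, -01010, 00-100, 010110, 011001, 011111, 100000, 110101, 111-00, 111011
Petrick residual → 1011-0
Min cover (11 terms): b'c'def + b'cd'ef' + a'b'de'f' + a'bc'def' + a'bcd'e'f + a'bcdef + ab'c'd'e'f' + ab'cdf' + abc'de'f + abce'f' + abcd'ef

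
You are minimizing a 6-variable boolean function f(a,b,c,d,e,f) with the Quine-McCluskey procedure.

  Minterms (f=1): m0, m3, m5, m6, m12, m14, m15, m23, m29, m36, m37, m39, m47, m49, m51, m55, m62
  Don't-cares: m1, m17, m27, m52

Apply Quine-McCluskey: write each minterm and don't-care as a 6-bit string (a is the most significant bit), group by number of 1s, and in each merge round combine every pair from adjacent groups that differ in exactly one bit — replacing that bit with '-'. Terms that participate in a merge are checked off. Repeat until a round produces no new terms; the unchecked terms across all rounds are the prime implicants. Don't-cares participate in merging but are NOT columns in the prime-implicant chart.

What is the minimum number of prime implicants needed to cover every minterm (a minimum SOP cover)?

Round 0: 000000✓ 000001✓ 000011✓ 000101✓ 000110✓ 001100✓ 001110✓ 001111✓ 010001✓ 010111✓ 011011 011101 100100✓ 100101✓ 100111✓ 101111✓ 110001✓ 110011✓ 110100✓ 110111✓ 111110
Round 1: -00101 -01111 -10001 -10111 0-0001 00-110 000-01 0000-1 00000- 0011-0 00111- 1-0100 1-0111 10-111 1001-1 10010- 110-11 1100-1
PIs = {-00101, -01111, -10001, -10111, 0-0001, 00-110, 000-01, 0000-1, 00000-, 0011-0, 00111-, 011011, 011101, 1-0100, 1-0111, 10-111, 1001-1, 10010-, 110-11, 1100-1, 111110}
Coverage chart:
  m0: 00000- ←essential
  m3: 0000-1 ←essential
  m5: -00101,000-01
  m6: 00-110 ←essential
  m12: 0011-0 ←essential
  m14: 00-110,0011-0,00111-
  m15: -01111,00111-
  m23: -10111 ←essential
  m29: 011101 ←essential
  m36: 1-0100,10010-
  m37: -00101,1001-1,10010-
  m39: 1-0111,10-111,1001-1
  m47: -01111,10-111
  m49: -10001,1100-1
  m51: 110-11,1100-1
  m55: -10111,1-0111,110-11
  m62: 111110 ←essential
Essential: -10111, 00-110, 0000-1, 00000-, 0011-0, 011101, 111110
Petrick residual → -00101, -01111, 1-0100, 1-0111, 1100-1
Min cover (12 terms): b'c'de'f + b'cdef + bc'def + a'b'def' + a'b'c'd'f + a'b'c'd'e' + a'b'cdf' + a'bcde'f + ac'de'f' + ac'def + abc'd'f + abcdef'

12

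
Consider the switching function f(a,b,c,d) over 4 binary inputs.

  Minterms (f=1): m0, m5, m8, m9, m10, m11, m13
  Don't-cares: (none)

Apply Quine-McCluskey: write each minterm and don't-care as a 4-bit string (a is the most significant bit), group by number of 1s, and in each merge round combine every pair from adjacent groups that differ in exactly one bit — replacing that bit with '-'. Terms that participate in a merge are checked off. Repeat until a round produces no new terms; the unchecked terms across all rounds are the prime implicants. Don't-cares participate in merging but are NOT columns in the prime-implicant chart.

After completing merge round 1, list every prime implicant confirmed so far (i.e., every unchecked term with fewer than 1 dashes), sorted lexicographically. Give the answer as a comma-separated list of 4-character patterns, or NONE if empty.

NONE

Round 0: 0000✓ 0101✓ 1000✓ 1001✓ 1010✓ 1011✓ 1101✓
Round 1: -000 -101 1-01 10-0✓ 10-1✓ 100-✓ 101-✓
Round 2: 10--
PIs = {-000, -101, 1-01, 10--}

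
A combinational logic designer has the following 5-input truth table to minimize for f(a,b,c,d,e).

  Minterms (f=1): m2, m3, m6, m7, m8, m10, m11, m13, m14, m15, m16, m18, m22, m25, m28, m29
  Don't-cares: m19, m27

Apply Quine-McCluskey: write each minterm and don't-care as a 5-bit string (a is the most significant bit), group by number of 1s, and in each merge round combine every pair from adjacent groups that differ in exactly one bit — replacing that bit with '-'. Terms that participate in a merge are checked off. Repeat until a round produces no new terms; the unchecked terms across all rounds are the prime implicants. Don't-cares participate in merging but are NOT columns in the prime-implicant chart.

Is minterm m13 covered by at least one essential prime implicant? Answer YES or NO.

[col 0] 00010*, 00011*, 00110*, 00111*, 01000*, 01010*, 01011*, 01101*, 01110*, 01111*, 10000*, 10010*, 10011*, 10110*, 11001*, 11011*, 11100*, 11101*
[col 1] -0010*, -0011*, -0110*, -1011*, -1101, 0-010*, 0-011*, 0-110*, 0-111*, 00-10*, 00-11*, 0001-*, 0011-*, 01-10*, 01-11*, 010-0, 0101-*, 011-1, 0111-*, 1-011*, 10-10*, 100-0, 1001-*, 11-01, 110-1, 1110-
[col 2] --011, -0-10, -001-, 0--10*, 0--11*, 0-01-*, 0-11-*, 00-1-*, 01-1-*
[col 3] 0--1-
Prime implicants: --011, -0-10, -001-, -1101, 0--1-, 010-0, 011-1, 100-0, 11-01, 110-1, 1110-
PI chart (minterm → PIs covering it):
  2 | -0-10,-001-,0--1-
  3 | --011,-001-,0--1-
  6 | -0-10,0--1-
  7 | 0--1-  (sole → essential)
  8 | 010-0  (sole → essential)
  10 | 0--1-,010-0
  11 | --011,0--1-
  13 | -1101,011-1
  14 | 0--1-  (sole → essential)
  15 | 0--1-,011-1
  16 | 100-0  (sole → essential)
  18 | -0-10,-001-,100-0
  22 | -0-10  (sole → essential)
  25 | 11-01,110-1
  28 | 1110-  (sole → essential)
  29 | -1101,11-01,1110-
Essential prime implicants: -0-10, 0--1-, 010-0, 100-0, 1110-

NO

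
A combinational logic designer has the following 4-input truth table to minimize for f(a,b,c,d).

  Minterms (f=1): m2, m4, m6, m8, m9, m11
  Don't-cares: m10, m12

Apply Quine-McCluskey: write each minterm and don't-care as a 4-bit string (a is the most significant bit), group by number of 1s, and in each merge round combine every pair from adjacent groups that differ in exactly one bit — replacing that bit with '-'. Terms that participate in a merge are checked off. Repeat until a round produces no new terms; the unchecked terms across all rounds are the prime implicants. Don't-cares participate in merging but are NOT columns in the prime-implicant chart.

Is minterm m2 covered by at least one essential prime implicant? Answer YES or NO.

Round 0: 0010✓ 0100✓ 0110✓ 1000✓ 1001✓ 1010✓ 1011✓ 1100✓
Round 1: -010 -100 0-10 01-0 1-00 10-0✓ 10-1✓ 100-✓ 101-✓
Round 2: 10--
PIs = {-010, -100, 0-10, 01-0, 1-00, 10--}
Coverage chart:
  m2: -010,0-10
  m4: -100,01-0
  m6: 0-10,01-0
  m8: 1-00,10--
  m9: 10-- ←essential
  m11: 10-- ←essential
Essential: 10--

NO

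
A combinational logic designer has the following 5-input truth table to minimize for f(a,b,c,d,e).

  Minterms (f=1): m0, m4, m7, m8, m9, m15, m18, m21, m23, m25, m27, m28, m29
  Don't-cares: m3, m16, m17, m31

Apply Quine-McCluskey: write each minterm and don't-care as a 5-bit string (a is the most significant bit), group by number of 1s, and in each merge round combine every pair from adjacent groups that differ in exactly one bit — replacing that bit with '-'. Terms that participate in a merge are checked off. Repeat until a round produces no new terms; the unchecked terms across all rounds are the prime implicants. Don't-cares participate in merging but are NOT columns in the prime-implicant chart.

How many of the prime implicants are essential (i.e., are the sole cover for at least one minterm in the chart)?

[col 0] 00000*, 00011*, 00100*, 00111*, 01000*, 01001*, 01111*, 10000*, 10001*, 10010*, 10101*, 10111*, 11001*, 11011*, 11100*, 11101*, 11111*
[col 1] -0000, -0111*, -1001, -1111*, 0-000, 0-111*, 00-00, 00-11, 0100-, 1-001*, 1-101*, 1-111*, 10-01*, 100-0, 1000-, 101-1*, 11-01*, 11-11*, 110-1*, 111-1*, 1110-
[col 2] --111, 1--01, 1-1-1, 11--1
Prime implicants: --111, -0000, -1001, 0-000, 00-00, 00-11, 0100-, 1--01, 1-1-1, 100-0, 1000-, 11--1, 1110-
PI chart (minterm → PIs covering it):
  0 | -0000,0-000,00-00
  4 | 00-00  (sole → essential)
  7 | --111,00-11
  8 | 0-000,0100-
  9 | -1001,0100-
  15 | --111  (sole → essential)
  18 | 100-0  (sole → essential)
  21 | 1--01,1-1-1
  23 | --111,1-1-1
  25 | -1001,1--01,11--1
  27 | 11--1  (sole → essential)
  28 | 1110-  (sole → essential)
  29 | 1--01,1-1-1,11--1,1110-
Essential prime implicants: --111, 00-00, 100-0, 11--1, 1110-

5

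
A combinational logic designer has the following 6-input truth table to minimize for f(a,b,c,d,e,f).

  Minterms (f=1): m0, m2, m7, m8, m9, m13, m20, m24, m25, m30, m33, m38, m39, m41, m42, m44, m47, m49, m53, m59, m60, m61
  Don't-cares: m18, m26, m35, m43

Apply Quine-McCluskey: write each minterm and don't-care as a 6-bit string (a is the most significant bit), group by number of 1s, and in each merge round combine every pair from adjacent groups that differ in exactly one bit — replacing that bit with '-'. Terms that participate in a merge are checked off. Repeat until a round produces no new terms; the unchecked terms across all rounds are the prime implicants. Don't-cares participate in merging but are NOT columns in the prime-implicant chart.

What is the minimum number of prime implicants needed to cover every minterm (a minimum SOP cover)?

[col 0] 000000*, 000010*, 000111*, 001000*, 001001*, 001101*, 010010*, 010100, 011000*, 011001*, 011010*, 011110*, 100001*, 100011*, 100110*, 100111*, 101001*, 101010*, 101011*, 101100*, 101111*, 110001*, 110101*, 111011*, 111100*, 111101*
[col 1] -00111, -01001, 0-0010, 0-1000*, 0-1001*, 00-000, 0000-0, 001-01, 00100-*, 01-010, 011-10, 0110-0, 01100-*, 1-0001, 1-1011, 1-1100, 10-001*, 10-011*, 10-111*, 100-11*, 1000-1*, 10011-, 101-11*, 1010-1*, 10101-, 11-101, 110-01, 11110-
[col 2] 0-100-, 10--11, 10-0-1
Prime implicants: -00111, -01001, 0-0010, 0-100-, 00-000, 0000-0, 001-01, 01-010, 010100, 011-10, 0110-0, 1-0001, 1-1011, 1-1100, 10--11, 10-0-1, 10011-, 10101-, 11-101, 110-01, 11110-
PI chart (minterm → PIs covering it):
  0 | 00-000,0000-0
  2 | 0-0010,0000-0
  7 | -00111  (sole → essential)
  8 | 0-100-,00-000
  9 | -01001,0-100-,001-01
  13 | 001-01  (sole → essential)
  20 | 010100  (sole → essential)
  24 | 0-100-,0110-0
  25 | 0-100-  (sole → essential)
  30 | 011-10  (sole → essential)
  33 | 1-0001,10-0-1
  38 | 10011-  (sole → essential)
  39 | -00111,10--11,10011-
  41 | -01001,10-0-1
  42 | 10101-  (sole → essential)
  44 | 1-1100  (sole → essential)
  47 | 10--11  (sole → essential)
  49 | 1-0001,110-01
  53 | 11-101,110-01
  59 | 1-1011  (sole → essential)
  60 | 1-1100,11110-
  61 | 11-101,11110-
Essential prime implicants: -00111, 0-100-, 001-01, 010100, 011-10, 1-1011, 1-1100, 10--11, 10011-, 10101-
Petrick residual → -01001, 0000-0, 1-0001, 11-101
Minimum SOP uses 14 PIs: b'c'def + b'cd'e'f + a'cd'e' + a'b'c'd'f' + a'b'ce'f + a'bc'de'f' + a'bcef' + ac'd'e'f + acd'ef + acde'f' + ab'ef + ab'c'de + ab'cd'e + abde'f

14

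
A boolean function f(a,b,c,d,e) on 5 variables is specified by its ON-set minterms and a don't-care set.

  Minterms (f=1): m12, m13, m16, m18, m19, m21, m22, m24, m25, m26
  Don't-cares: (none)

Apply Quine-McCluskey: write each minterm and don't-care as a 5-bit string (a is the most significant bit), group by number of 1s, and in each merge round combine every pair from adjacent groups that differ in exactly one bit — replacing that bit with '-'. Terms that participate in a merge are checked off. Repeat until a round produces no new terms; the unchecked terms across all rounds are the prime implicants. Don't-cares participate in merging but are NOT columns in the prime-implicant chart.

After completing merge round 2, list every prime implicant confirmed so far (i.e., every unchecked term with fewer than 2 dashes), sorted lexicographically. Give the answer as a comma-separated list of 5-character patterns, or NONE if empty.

0110-, 10-10, 1001-, 10101, 1100-

[col 0] 01100*, 01101*, 10000*, 10010*, 10011*, 10101, 10110*, 11000*, 11001*, 11010*
[col 1] 0110-, 1-000*, 1-010*, 10-10, 100-0*, 1001-, 110-0*, 1100-
[col 2] 1-0-0
Prime implicants: 0110-, 1-0-0, 10-10, 1001-, 10101, 1100-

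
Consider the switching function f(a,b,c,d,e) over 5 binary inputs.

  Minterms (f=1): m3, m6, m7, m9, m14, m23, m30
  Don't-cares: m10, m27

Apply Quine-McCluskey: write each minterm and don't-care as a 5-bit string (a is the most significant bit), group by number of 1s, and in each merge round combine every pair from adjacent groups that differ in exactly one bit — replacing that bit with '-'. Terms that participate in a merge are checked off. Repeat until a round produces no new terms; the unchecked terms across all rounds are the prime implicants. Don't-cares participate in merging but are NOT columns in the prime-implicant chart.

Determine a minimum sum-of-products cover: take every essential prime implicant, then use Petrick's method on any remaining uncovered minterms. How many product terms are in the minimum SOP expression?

Round 0: 00011✓ 00110✓ 00111✓ 01001 01010✓ 01110✓ 10111✓ 11011 11110✓
Round 1: -0111 -1110 0-110 00-11 0011- 01-10
PIs = {-0111, -1110, 0-110, 00-11, 0011-, 01-10, 01001, 11011}
Coverage chart:
  m3: 00-11 ←essential
  m6: 0-110,0011-
  m7: -0111,00-11,0011-
  m9: 01001 ←essential
  m14: -1110,0-110,01-10
  m23: -0111 ←essential
  m30: -1110 ←essential
Essential: -0111, -1110, 00-11, 01001
Petrick residual → 0-110
Min cover (5 terms): b'cde + bcde' + a'cde' + a'b'de + a'bc'd'e

5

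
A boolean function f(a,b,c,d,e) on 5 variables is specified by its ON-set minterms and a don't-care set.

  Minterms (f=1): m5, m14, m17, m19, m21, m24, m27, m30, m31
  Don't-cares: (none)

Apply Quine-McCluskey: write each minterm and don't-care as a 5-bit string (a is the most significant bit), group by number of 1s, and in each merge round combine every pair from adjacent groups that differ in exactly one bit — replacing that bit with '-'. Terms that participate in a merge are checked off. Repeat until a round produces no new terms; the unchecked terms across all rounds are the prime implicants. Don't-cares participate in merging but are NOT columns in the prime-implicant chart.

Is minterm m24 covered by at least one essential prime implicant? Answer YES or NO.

YES

[col 0] 00101*, 01110*, 10001*, 10011*, 10101*, 11000, 11011*, 11110*, 11111*
[col 1] -0101, -1110, 1-011, 10-01, 100-1, 11-11, 1111-
Prime implicants: -0101, -1110, 1-011, 10-01, 100-1, 11-11, 11000, 1111-
PI chart (minterm → PIs covering it):
  5 | -0101  (sole → essential)
  14 | -1110  (sole → essential)
  17 | 10-01,100-1
  19 | 1-011,100-1
  21 | -0101,10-01
  24 | 11000  (sole → essential)
  27 | 1-011,11-11
  30 | -1110,1111-
  31 | 11-11,1111-
Essential prime implicants: -0101, -1110, 11000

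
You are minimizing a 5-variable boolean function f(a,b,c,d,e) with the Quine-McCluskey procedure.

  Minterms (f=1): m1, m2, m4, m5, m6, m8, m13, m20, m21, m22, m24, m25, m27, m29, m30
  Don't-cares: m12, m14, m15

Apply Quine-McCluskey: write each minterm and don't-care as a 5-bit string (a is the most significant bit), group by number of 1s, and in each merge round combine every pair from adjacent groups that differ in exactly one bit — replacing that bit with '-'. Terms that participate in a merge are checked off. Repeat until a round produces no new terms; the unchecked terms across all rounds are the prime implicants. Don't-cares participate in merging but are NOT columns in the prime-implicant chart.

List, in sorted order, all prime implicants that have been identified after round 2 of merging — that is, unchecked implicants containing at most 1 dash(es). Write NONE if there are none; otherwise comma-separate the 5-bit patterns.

Round 0: 00001✓ 00010✓ 00100✓ 00101✓ 00110✓ 01000✓ 01100✓ 01101✓ 01110✓ 01111✓ 10100✓ 10101✓ 10110✓ 11000✓ 11001✓ 11011✓ 11101✓ 11110✓
Round 1: -0100✓ -0101✓ -0110✓ -1000 -1101✓ -1110✓ 0-100✓ 0-101✓ 0-110✓ 00-01 00-10 001-0✓ 0010-✓ 01-00 011-0✓ 011-1✓ 0110-✓ 0111-✓ 1-101✓ 1-110✓ 101-0✓ 1010-✓ 11-01 110-1 1100-
Round 2: --101 --110 -01-0 -010- 0-1-0 0-10- 011--
PIs = {--101, --110, -01-0, -010-, -1000, 0-1-0, 0-10-, 00-01, 00-10, 01-00, 011--, 11-01, 110-1, 1100-}

-1000, 00-01, 00-10, 01-00, 11-01, 110-1, 1100-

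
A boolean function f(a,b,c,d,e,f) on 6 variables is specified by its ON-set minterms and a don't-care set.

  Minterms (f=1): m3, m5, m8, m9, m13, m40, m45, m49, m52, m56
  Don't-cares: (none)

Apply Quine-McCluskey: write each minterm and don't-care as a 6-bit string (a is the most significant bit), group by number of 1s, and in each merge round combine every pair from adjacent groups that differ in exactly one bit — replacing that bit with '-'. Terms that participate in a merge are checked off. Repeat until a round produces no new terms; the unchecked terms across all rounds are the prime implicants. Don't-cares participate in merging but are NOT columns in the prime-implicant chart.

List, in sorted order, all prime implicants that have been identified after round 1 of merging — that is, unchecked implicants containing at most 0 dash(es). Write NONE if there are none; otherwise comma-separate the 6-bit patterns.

Round 0: 000011 000101✓ 001000✓ 001001✓ 001101✓ 101000✓ 101101✓ 110001 110100 111000✓
Round 1: -01000 -01101 00-101 001-01 00100- 1-1000
PIs = {-01000, -01101, 00-101, 000011, 001-01, 00100-, 1-1000, 110001, 110100}

000011, 110001, 110100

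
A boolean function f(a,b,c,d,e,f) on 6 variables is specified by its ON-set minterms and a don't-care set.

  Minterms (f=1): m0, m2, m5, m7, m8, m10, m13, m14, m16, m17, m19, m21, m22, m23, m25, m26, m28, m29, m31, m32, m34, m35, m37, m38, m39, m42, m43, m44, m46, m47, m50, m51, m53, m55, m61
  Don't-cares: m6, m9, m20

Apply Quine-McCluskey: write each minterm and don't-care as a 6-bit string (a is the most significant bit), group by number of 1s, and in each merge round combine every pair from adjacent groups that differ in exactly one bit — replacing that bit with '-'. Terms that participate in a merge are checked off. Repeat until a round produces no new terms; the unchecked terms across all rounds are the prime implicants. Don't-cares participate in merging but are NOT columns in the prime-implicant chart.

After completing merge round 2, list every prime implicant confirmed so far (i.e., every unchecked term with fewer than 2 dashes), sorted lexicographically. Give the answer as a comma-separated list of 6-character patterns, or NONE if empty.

0-0000, 0-1010, 00100-, 1011-0

size-2^0 implicants → 000000(✓)  000010(✓)  000101(✓)  000110(✓)  000111(✓)  001000(✓)  001001(✓)  001010(✓)  001101(✓)  001110(✓)  010000(✓)  010001(✓)  010011(✓)  010100(✓)  010101(✓)  010110(✓)  010111(✓)  011001(✓)  011010(✓)  011100(✓)  011101(✓)  011111(✓)  100000(✓)  100010(✓)  100011(✓)  100101(✓)  100110(✓)  100111(✓)  101010(✓)  101011(✓)  101100(✓)  101110(✓)  101111(✓)  110010(✓)  110011(✓)  110101(✓)  110111(✓)  111101(✓)
size-2^1 implicants → -00000(✓)  -00010(✓)  -00101(✓)  -00110(✓)  -00111(✓)  -01010(✓)  -01110(✓)  -10011(✓)  -10101(✓)  -10111(✓)  -11101(✓)  0-0000  0-0101(✓)  0-0110(✓)  0-0111(✓)  0-1001(✓)  0-1010  0-1101(✓)  00-000(✓)  00-010(✓)  00-101(✓)  00-110(✓)  000-10(✓)  0000-0(✓)  0001-1(✓)  00011-(✓)  001-01(✓)  001-10(✓)  0010-0(✓)  00100-  01-001(✓)  01-100(✓)  01-101(✓)  01-111(✓)  010-00(✓)  010-01(✓)  010-11(✓)  0100-1(✓)  01000-(✓)  0101-0(✓)  0101-1(✓)  01010-(✓)  01011-(✓)  011-01(✓)  0111-1(✓)  01110-(✓)  1-0010(✓)  1-0011(✓)  1-0101(✓)  1-0111(✓)  10-010(✓)  10-011(✓)  10-110(✓)  10-111(✓)  100-10(✓)  100-11(✓)  1000-0(✓)  10001-(✓)  1001-1(✓)  10011-(✓)  101-10(✓)  101-11(✓)  10101-(✓)  1011-0  10111-(✓)  11-101(✓)  110-11(✓)  11001-(✓)  1101-1(✓)
size-2^2 implicants → --0101(✓)  --0111(✓)  -0-010(✓)  -0-110(✓)  -00-10(✓)  -000-0  -001-1(✓)  -0011-  -01-10(✓)  -1-101  -10-11  -101-1(✓)  0--101  0-01-1(✓)  0-011-  0-1-01  00--10(✓)  00-0-0  01--01  01-1-1  01-10-  010--1  010-0-  0101--  1-0-11  1-001-  1-01-1(✓)  10--10(✓)  10--11(✓)  10-01-(✓)  10-11-(✓)  100-1-(✓)  101-1-(✓)
size-2^3 implicants → --01-1  -0--10  10--1-
Unchecked terms (primes): --01-1, -0--10, -000-0, -0011-, -1-101, -10-11, 0--101, 0-0000, 0-011-, 0-1-01, 0-1010, 00-0-0, 00100-, 01--01, 01-1-1, 01-10-, 010--1, 010-0-, 0101--, 1-0-11, 1-001-, 10--1-, 1011-0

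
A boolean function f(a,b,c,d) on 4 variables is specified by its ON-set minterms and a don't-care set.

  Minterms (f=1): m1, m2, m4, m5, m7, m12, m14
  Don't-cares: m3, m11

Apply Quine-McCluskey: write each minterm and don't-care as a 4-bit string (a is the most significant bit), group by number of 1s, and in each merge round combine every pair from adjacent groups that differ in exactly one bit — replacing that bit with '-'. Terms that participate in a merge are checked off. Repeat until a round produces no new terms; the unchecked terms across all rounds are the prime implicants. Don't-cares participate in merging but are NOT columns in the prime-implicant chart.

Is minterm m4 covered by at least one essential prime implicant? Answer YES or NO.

NO

size-2^0 implicants → 0001(✓)  0010(✓)  0011(✓)  0100(✓)  0101(✓)  0111(✓)  1011(✓)  1100(✓)  1110(✓)
size-2^1 implicants → -011  -100  0-01(✓)  0-11(✓)  00-1(✓)  001-  01-1(✓)  010-  11-0
size-2^2 implicants → 0--1
Unchecked terms (primes): -011, -100, 0--1, 001-, 010-, 11-0
Minterm coverage:
  m1 ⊆ 0--1 [E]
  m2 ⊆ 001- [E]
  m4 ⊆ -100,010-
  m5 ⊆ 0--1,010-
  m7 ⊆ 0--1 [E]
  m12 ⊆ -100,11-0
  m14 ⊆ 11-0 [E]
E = {0--1, 001-, 11-0}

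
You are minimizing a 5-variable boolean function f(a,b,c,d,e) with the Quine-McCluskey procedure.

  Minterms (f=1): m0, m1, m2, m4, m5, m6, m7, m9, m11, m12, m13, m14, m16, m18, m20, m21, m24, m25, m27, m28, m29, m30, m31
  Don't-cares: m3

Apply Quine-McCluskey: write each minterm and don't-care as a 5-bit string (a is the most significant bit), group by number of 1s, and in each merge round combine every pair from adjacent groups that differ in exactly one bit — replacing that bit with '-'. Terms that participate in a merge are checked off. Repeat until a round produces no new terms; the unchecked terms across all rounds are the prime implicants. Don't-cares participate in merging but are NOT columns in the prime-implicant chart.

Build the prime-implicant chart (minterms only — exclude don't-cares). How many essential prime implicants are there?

3

[col 0] 00000*, 00001*, 00010*, 00011*, 00100*, 00101*, 00110*, 00111*, 01001*, 01011*, 01100*, 01101*, 01110*, 10000*, 10010*, 10100*, 10101*, 11000*, 11001*, 11011*, 11100*, 11101*, 11110*, 11111*
[col 1] -0000*, -0010*, -0100*, -0101*, -1001*, -1011*, -1100*, -1101*, -1110*, 0-001*, 0-011*, 0-100*, 0-101*, 0-110*, 00-00*, 00-01*, 00-10*, 00-11*, 000-0*, 000-1*, 0000-*, 0001-*, 001-0*, 001-1*, 0010-*, 0011-*, 01-01*, 010-1*, 011-0*, 0110-*, 1-000*, 1-100*, 1-101*, 10-00*, 100-0*, 1010-*, 11-00*, 11-01*, 11-11*, 110-1*, 1100-*, 111-0*, 111-1*, 1110-*, 1111-*
[col 2] --100*, --101*, -0-00, -00-0, -010-*, -1-01, -10-1, -11-0, -110-*, 0--01, 0-0-1, 0-1-0, 0-10-*, 00--0*, 00--1*, 00-0-*, 00-1-*, 000--*, 001--*, 1--00, 1-10-*, 11--1, 11-0-, 111--
[col 3] --10-, 00---
Prime implicants: --10-, -0-00, -00-0, -1-01, -10-1, -11-0, 0--01, 0-0-1, 0-1-0, 00---, 1--00, 11--1, 11-0-, 111--
PI chart (minterm → PIs covering it):
  0 | -0-00,-00-0,00---
  1 | 0--01,0-0-1,00---
  2 | -00-0,00---
  4 | --10-,-0-00,0-1-0,00---
  5 | --10-,0--01,00---
  6 | 0-1-0,00---
  7 | 00---  (sole → essential)
  9 | -1-01,-10-1,0--01,0-0-1
  11 | -10-1,0-0-1
  12 | --10-,-11-0,0-1-0
  13 | --10-,-1-01,0--01
  14 | -11-0,0-1-0
  16 | -0-00,-00-0,1--00
  18 | -00-0  (sole → essential)
  20 | --10-,-0-00,1--00
  21 | --10-  (sole → essential)
  24 | 1--00,11-0-
  25 | -1-01,-10-1,11--1,11-0-
  27 | -10-1,11--1
  28 | --10-,-11-0,1--00,11-0-,111--
  29 | --10-,-1-01,11--1,11-0-,111--
  30 | -11-0,111--
  31 | 11--1,111--
Essential prime implicants: --10-, -00-0, 00---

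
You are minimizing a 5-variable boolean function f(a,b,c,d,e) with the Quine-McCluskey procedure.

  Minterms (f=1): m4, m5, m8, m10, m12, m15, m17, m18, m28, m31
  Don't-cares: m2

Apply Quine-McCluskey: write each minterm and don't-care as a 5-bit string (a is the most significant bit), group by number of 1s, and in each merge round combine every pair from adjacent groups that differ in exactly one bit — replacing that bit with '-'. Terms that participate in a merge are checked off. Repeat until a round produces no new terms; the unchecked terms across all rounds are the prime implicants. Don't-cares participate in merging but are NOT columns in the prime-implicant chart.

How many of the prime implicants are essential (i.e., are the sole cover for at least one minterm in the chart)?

5

Round 0: 00010✓ 00100✓ 00101✓ 01000✓ 01010✓ 01100✓ 01111✓ 10001 10010✓ 11100✓ 11111✓
Round 1: -0010 -1100 -1111 0-010 0-100 0010- 01-00 010-0
PIs = {-0010, -1100, -1111, 0-010, 0-100, 0010-, 01-00, 010-0, 10001}
Coverage chart:
  m4: 0-100,0010-
  m5: 0010- ←essential
  m8: 01-00,010-0
  m10: 0-010,010-0
  m12: -1100,0-100,01-00
  m15: -1111 ←essential
  m17: 10001 ←essential
  m18: -0010 ←essential
  m28: -1100 ←essential
  m31: -1111 ←essential
Essential: -0010, -1100, -1111, 0010-, 10001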